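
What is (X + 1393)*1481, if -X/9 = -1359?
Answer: 20177144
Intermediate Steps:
X = 12231 (X = -9*(-1359) = 12231)
(X + 1393)*1481 = (12231 + 1393)*1481 = 13624*1481 = 20177144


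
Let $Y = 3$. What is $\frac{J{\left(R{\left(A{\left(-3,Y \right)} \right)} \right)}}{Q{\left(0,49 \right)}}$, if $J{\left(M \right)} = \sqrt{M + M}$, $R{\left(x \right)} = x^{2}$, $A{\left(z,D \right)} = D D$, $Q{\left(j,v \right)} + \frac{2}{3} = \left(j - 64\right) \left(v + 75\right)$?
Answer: $- \frac{27 \sqrt{2}}{23810} \approx -0.0016037$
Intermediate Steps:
$Q{\left(j,v \right)} = - \frac{2}{3} + \left(-64 + j\right) \left(75 + v\right)$ ($Q{\left(j,v \right)} = - \frac{2}{3} + \left(j - 64\right) \left(v + 75\right) = - \frac{2}{3} + \left(-64 + j\right) \left(75 + v\right)$)
$A{\left(z,D \right)} = D^{2}$
$J{\left(M \right)} = \sqrt{2} \sqrt{M}$ ($J{\left(M \right)} = \sqrt{2 M} = \sqrt{2} \sqrt{M}$)
$\frac{J{\left(R{\left(A{\left(-3,Y \right)} \right)} \right)}}{Q{\left(0,49 \right)}} = \frac{\sqrt{2} \sqrt{\left(3^{2}\right)^{2}}}{- \frac{14402}{3} - 3136 + 75 \cdot 0 + 0 \cdot 49} = \frac{\sqrt{2} \sqrt{9^{2}}}{- \frac{14402}{3} - 3136 + 0 + 0} = \frac{\sqrt{2} \sqrt{81}}{- \frac{23810}{3}} = \sqrt{2} \cdot 9 \left(- \frac{3}{23810}\right) = 9 \sqrt{2} \left(- \frac{3}{23810}\right) = - \frac{27 \sqrt{2}}{23810}$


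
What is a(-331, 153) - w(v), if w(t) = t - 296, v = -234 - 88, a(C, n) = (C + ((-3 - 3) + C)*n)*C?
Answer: 17176870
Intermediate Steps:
a(C, n) = C*(C + n*(-6 + C)) (a(C, n) = (C + (-6 + C)*n)*C = (C + n*(-6 + C))*C = C*(C + n*(-6 + C)))
v = -322
w(t) = -296 + t
a(-331, 153) - w(v) = -331*(-331 - 6*153 - 331*153) - (-296 - 322) = -331*(-331 - 918 - 50643) - 1*(-618) = -331*(-51892) + 618 = 17176252 + 618 = 17176870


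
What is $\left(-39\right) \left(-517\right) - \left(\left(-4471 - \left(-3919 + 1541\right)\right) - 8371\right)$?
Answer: $30627$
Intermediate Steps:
$\left(-39\right) \left(-517\right) - \left(\left(-4471 - \left(-3919 + 1541\right)\right) - 8371\right) = 20163 - \left(\left(-4471 - -2378\right) - 8371\right) = 20163 - \left(\left(-4471 + 2378\right) - 8371\right) = 20163 - \left(-2093 - 8371\right) = 20163 - -10464 = 20163 + 10464 = 30627$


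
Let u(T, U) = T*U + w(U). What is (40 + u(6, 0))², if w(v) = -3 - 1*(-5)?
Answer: 1764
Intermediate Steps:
w(v) = 2 (w(v) = -3 + 5 = 2)
u(T, U) = 2 + T*U (u(T, U) = T*U + 2 = 2 + T*U)
(40 + u(6, 0))² = (40 + (2 + 6*0))² = (40 + (2 + 0))² = (40 + 2)² = 42² = 1764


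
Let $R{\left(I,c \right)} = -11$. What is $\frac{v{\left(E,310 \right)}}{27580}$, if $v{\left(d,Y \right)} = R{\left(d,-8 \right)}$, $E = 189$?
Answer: $- \frac{11}{27580} \approx -0.00039884$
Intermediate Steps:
$v{\left(d,Y \right)} = -11$
$\frac{v{\left(E,310 \right)}}{27580} = - \frac{11}{27580}$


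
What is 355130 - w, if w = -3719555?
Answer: 4074685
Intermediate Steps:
355130 - w = 355130 - 1*(-3719555) = 355130 + 3719555 = 4074685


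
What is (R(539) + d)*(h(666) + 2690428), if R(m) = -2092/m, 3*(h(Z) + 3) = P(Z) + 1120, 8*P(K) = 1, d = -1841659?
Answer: -21368303521103391/4312 ≈ -4.9555e+12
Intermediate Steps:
P(K) = ⅛ (P(K) = (⅛)*1 = ⅛)
h(Z) = 2963/8 (h(Z) = -3 + (⅛ + 1120)/3 = -3 + (⅓)*(8961/8) = -3 + 2987/8 = 2963/8)
(R(539) + d)*(h(666) + 2690428) = (-2092/539 - 1841659)*(2963/8 + 2690428) = (-2092*1/539 - 1841659)*(21526387/8) = (-2092/539 - 1841659)*(21526387/8) = -992656293/539*21526387/8 = -21368303521103391/4312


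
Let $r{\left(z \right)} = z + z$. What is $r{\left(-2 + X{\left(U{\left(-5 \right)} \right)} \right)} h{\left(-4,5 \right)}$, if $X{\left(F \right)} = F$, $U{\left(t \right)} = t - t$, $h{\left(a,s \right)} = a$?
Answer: $16$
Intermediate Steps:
$U{\left(t \right)} = 0$
$r{\left(z \right)} = 2 z$
$r{\left(-2 + X{\left(U{\left(-5 \right)} \right)} \right)} h{\left(-4,5 \right)} = 2 \left(-2 + 0\right) \left(-4\right) = 2 \left(-2\right) \left(-4\right) = \left(-4\right) \left(-4\right) = 16$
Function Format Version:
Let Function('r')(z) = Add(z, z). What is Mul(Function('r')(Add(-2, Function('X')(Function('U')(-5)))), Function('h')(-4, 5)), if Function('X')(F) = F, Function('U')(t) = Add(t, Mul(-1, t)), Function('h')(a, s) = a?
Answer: 16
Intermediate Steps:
Function('U')(t) = 0
Function('r')(z) = Mul(2, z)
Mul(Function('r')(Add(-2, Function('X')(Function('U')(-5)))), Function('h')(-4, 5)) = Mul(Mul(2, Add(-2, 0)), -4) = Mul(Mul(2, -2), -4) = Mul(-4, -4) = 16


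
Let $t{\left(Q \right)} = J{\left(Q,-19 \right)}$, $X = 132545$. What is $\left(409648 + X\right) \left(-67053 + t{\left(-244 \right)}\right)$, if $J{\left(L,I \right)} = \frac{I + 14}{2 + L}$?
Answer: $- \frac{8798068758453}{242} \approx -3.6356 \cdot 10^{10}$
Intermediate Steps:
$J{\left(L,I \right)} = \frac{14 + I}{2 + L}$
$t{\left(Q \right)} = - \frac{5}{2 + Q}$ ($t{\left(Q \right)} = \frac{14 - 19}{2 + Q} = \frac{1}{2 + Q} \left(-5\right) = - \frac{5}{2 + Q}$)
$\left(409648 + X\right) \left(-67053 + t{\left(-244 \right)}\right) = \left(409648 + 132545\right) \left(-67053 - \frac{5}{2 - 244}\right) = 542193 \left(-67053 - \frac{5}{-242}\right) = 542193 \left(-67053 - - \frac{5}{242}\right) = 542193 \left(-67053 + \frac{5}{242}\right) = 542193 \left(- \frac{16226821}{242}\right) = - \frac{8798068758453}{242}$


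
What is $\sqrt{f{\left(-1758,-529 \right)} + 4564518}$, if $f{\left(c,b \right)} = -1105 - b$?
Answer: $\sqrt{4563942} \approx 2136.3$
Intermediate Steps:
$\sqrt{f{\left(-1758,-529 \right)} + 4564518} = \sqrt{\left(-1105 - -529\right) + 4564518} = \sqrt{\left(-1105 + 529\right) + 4564518} = \sqrt{-576 + 4564518} = \sqrt{4563942}$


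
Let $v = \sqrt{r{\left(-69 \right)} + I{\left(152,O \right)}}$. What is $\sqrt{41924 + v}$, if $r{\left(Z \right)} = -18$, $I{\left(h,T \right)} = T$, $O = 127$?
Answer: $\sqrt{41924 + \sqrt{109}} \approx 204.78$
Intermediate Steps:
$v = \sqrt{109}$ ($v = \sqrt{-18 + 127} = \sqrt{109} \approx 10.44$)
$\sqrt{41924 + v} = \sqrt{41924 + \sqrt{109}}$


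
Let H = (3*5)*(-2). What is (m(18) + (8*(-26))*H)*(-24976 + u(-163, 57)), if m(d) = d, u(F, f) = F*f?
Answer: -214442886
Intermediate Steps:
H = -30 (H = 15*(-2) = -30)
(m(18) + (8*(-26))*H)*(-24976 + u(-163, 57)) = (18 + (8*(-26))*(-30))*(-24976 - 163*57) = (18 - 208*(-30))*(-24976 - 9291) = (18 + 6240)*(-34267) = 6258*(-34267) = -214442886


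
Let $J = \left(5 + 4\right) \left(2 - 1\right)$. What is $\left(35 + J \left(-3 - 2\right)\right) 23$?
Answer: $-230$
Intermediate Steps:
$J = 9$ ($J = 9 \cdot 1 = 9$)
$\left(35 + J \left(-3 - 2\right)\right) 23 = \left(35 + 9 \left(-3 - 2\right)\right) 23 = \left(35 + 9 \left(-5\right)\right) 23 = \left(35 - 45\right) 23 = \left(-10\right) 23 = -230$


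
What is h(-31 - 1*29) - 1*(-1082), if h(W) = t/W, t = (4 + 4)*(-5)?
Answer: 3248/3 ≈ 1082.7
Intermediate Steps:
t = -40 (t = 8*(-5) = -40)
h(W) = -40/W
h(-31 - 1*29) - 1*(-1082) = -40/(-31 - 1*29) - 1*(-1082) = -40/(-31 - 29) + 1082 = -40/(-60) + 1082 = -40*(-1/60) + 1082 = ⅔ + 1082 = 3248/3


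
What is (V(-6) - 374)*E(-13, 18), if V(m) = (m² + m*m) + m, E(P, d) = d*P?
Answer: 72072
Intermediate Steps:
E(P, d) = P*d
V(m) = m + 2*m² (V(m) = (m² + m²) + m = 2*m² + m = m + 2*m²)
(V(-6) - 374)*E(-13, 18) = (-6*(1 + 2*(-6)) - 374)*(-13*18) = (-6*(1 - 12) - 374)*(-234) = (-6*(-11) - 374)*(-234) = (66 - 374)*(-234) = -308*(-234) = 72072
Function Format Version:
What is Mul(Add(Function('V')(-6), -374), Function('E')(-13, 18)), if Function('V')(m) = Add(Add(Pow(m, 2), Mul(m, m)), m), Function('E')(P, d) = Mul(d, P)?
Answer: 72072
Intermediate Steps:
Function('E')(P, d) = Mul(P, d)
Function('V')(m) = Add(m, Mul(2, Pow(m, 2))) (Function('V')(m) = Add(Add(Pow(m, 2), Pow(m, 2)), m) = Add(Mul(2, Pow(m, 2)), m) = Add(m, Mul(2, Pow(m, 2))))
Mul(Add(Function('V')(-6), -374), Function('E')(-13, 18)) = Mul(Add(Mul(-6, Add(1, Mul(2, -6))), -374), Mul(-13, 18)) = Mul(Add(Mul(-6, Add(1, -12)), -374), -234) = Mul(Add(Mul(-6, -11), -374), -234) = Mul(Add(66, -374), -234) = Mul(-308, -234) = 72072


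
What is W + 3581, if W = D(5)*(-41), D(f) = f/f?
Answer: 3540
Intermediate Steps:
D(f) = 1
W = -41 (W = 1*(-41) = -41)
W + 3581 = -41 + 3581 = 3540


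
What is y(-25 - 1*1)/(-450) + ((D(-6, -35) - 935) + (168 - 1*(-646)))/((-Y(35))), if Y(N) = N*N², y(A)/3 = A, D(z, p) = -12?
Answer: 3242/18375 ≈ 0.17644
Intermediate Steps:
y(A) = 3*A
Y(N) = N³
y(-25 - 1*1)/(-450) + ((D(-6, -35) - 935) + (168 - 1*(-646)))/((-Y(35))) = (3*(-25 - 1*1))/(-450) + ((-12 - 935) + (168 - 1*(-646)))/((-1*35³)) = (3*(-25 - 1))*(-1/450) + (-947 + (168 + 646))/((-1*42875)) = (3*(-26))*(-1/450) + (-947 + 814)/(-42875) = -78*(-1/450) - 133*(-1/42875) = 13/75 + 19/6125 = 3242/18375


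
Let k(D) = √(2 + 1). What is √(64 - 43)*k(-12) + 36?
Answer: 36 + 3*√7 ≈ 43.937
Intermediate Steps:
k(D) = √3
√(64 - 43)*k(-12) + 36 = √(64 - 43)*√3 + 36 = √21*√3 + 36 = 3*√7 + 36 = 36 + 3*√7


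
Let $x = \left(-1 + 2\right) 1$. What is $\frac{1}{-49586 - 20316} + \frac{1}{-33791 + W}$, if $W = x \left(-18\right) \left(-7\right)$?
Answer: $- \frac{103567}{2353250830} \approx -4.401 \cdot 10^{-5}$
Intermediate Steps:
$x = 1$ ($x = 1 \cdot 1 = 1$)
$W = 126$ ($W = 1 \left(-18\right) \left(-7\right) = \left(-18\right) \left(-7\right) = 126$)
$\frac{1}{-49586 - 20316} + \frac{1}{-33791 + W} = \frac{1}{-49586 - 20316} + \frac{1}{-33791 + 126} = \frac{1}{-69902} + \frac{1}{-33665} = - \frac{1}{69902} - \frac{1}{33665} = - \frac{103567}{2353250830}$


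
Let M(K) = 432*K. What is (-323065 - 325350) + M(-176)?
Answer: -724447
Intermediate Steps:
(-323065 - 325350) + M(-176) = (-323065 - 325350) + 432*(-176) = -648415 - 76032 = -724447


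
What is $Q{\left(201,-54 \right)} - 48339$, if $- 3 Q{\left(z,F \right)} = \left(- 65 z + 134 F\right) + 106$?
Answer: $- \frac{124822}{3} \approx -41607.0$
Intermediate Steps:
$Q{\left(z,F \right)} = - \frac{106}{3} - \frac{134 F}{3} + \frac{65 z}{3}$ ($Q{\left(z,F \right)} = - \frac{\left(- 65 z + 134 F\right) + 106}{3} = - \frac{106 - 65 z + 134 F}{3} = - \frac{106}{3} - \frac{134 F}{3} + \frac{65 z}{3}$)
$Q{\left(201,-54 \right)} - 48339 = \left(- \frac{106}{3} - -2412 + \frac{65}{3} \cdot 201\right) - 48339 = \left(- \frac{106}{3} + 2412 + 4355\right) - 48339 = \frac{20195}{3} - 48339 = - \frac{124822}{3}$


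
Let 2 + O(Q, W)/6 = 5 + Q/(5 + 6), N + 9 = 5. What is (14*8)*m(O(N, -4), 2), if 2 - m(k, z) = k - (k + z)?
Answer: 448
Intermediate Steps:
N = -4 (N = -9 + 5 = -4)
O(Q, W) = 18 + 6*Q/11 (O(Q, W) = -12 + 6*(5 + Q/(5 + 6)) = -12 + 6*(5 + Q/11) = -12 + (30 + 6*Q/11) = 18 + 6*Q/11)
m(k, z) = 2 + z (m(k, z) = 2 - (k - (k + z)) = 2 - (k + (-k - z)) = 2 - (-1)*z = 2 + z)
(14*8)*m(O(N, -4), 2) = (14*8)*(2 + 2) = 112*4 = 448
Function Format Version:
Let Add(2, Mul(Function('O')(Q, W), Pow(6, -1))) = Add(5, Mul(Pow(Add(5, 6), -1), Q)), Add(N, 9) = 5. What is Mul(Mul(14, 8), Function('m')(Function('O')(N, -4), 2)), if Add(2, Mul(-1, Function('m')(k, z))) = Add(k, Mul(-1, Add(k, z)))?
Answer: 448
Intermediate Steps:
N = -4 (N = Add(-9, 5) = -4)
Function('O')(Q, W) = Add(18, Mul(Rational(6, 11), Q)) (Function('O')(Q, W) = Add(-12, Mul(6, Add(5, Mul(Pow(Add(5, 6), -1), Q)))) = Add(-12, Mul(6, Add(5, Mul(Pow(11, -1), Q)))) = Add(-12, Mul(6, Add(5, Mul(Rational(1, 11), Q)))) = Add(-12, Add(30, Mul(Rational(6, 11), Q))) = Add(18, Mul(Rational(6, 11), Q)))
Function('m')(k, z) = Add(2, z) (Function('m')(k, z) = Add(2, Mul(-1, Add(k, Mul(-1, Add(k, z))))) = Add(2, Mul(-1, Add(k, Add(Mul(-1, k), Mul(-1, z))))) = Add(2, Mul(-1, Mul(-1, z))) = Add(2, z))
Mul(Mul(14, 8), Function('m')(Function('O')(N, -4), 2)) = Mul(Mul(14, 8), Add(2, 2)) = Mul(112, 4) = 448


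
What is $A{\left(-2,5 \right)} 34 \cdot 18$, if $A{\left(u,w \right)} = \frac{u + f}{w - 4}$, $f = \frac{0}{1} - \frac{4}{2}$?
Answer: $-2448$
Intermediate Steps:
$f = -2$ ($f = 0 \cdot 1 - 2 = 0 - 2 = -2$)
$A{\left(u,w \right)} = \frac{-2 + u}{-4 + w}$ ($A{\left(u,w \right)} = \frac{u - 2}{w - 4} = \frac{-2 + u}{-4 + w}$)
$A{\left(-2,5 \right)} 34 \cdot 18 = \frac{-2 - 2}{-4 + 5} \cdot 34 \cdot 18 = 1^{-1} \left(-4\right) 34 \cdot 18 = 1 \left(-4\right) 34 \cdot 18 = \left(-4\right) 34 \cdot 18 = \left(-136\right) 18 = -2448$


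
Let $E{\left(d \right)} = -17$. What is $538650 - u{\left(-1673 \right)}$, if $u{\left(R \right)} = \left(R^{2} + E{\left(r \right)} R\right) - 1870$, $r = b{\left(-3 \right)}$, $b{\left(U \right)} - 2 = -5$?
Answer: $-2286850$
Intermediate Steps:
$b{\left(U \right)} = -3$ ($b{\left(U \right)} = 2 - 5 = -3$)
$r = -3$
$u{\left(R \right)} = -1870 + R^{2} - 17 R$ ($u{\left(R \right)} = \left(R^{2} - 17 R\right) - 1870 = -1870 + R^{2} - 17 R$)
$538650 - u{\left(-1673 \right)} = 538650 - \left(-1870 + \left(-1673\right)^{2} - -28441\right) = 538650 - \left(-1870 + 2798929 + 28441\right) = 538650 - 2825500 = -2286850$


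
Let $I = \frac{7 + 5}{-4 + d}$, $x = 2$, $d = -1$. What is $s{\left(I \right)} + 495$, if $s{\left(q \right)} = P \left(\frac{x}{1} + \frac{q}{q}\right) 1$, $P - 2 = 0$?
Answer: $501$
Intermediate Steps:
$P = 2$ ($P = 2 + 0 = 2$)
$I = - \frac{12}{5}$ ($I = \frac{7 + 5}{-4 - 1} = \frac{12}{-5} = 12 \left(- \frac{1}{5}\right) = - \frac{12}{5} \approx -2.4$)
$s{\left(q \right)} = 6$ ($s{\left(q \right)} = 2 \left(\frac{2}{1} + \frac{q}{q}\right) 1 = 2 \left(2 \cdot 1 + 1\right) 1 = 2 \left(2 + 1\right) 1 = 2 \cdot 3 \cdot 1 = 6 \cdot 1 = 6$)
$s{\left(I \right)} + 495 = 6 + 495 = 501$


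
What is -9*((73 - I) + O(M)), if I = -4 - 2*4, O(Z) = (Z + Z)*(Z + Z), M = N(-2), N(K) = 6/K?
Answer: -1089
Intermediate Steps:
M = -3 (M = 6/(-2) = 6*(-½) = -3)
O(Z) = 4*Z² (O(Z) = (2*Z)*(2*Z) = 4*Z²)
I = -12 (I = -4 - 8 = -12)
-9*((73 - I) + O(M)) = -9*((73 - 1*(-12)) + 4*(-3)²) = -9*((73 + 12) + 4*9) = -9*(85 + 36) = -9*121 = -1089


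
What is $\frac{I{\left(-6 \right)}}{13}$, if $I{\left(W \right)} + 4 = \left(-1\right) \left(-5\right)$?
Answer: $\frac{1}{13} \approx 0.076923$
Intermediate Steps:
$I{\left(W \right)} = 1$ ($I{\left(W \right)} = -4 - -5 = -4 + 5 = 1$)
$\frac{I{\left(-6 \right)}}{13} = 1 \cdot \frac{1}{13} = \frac{1}{13}$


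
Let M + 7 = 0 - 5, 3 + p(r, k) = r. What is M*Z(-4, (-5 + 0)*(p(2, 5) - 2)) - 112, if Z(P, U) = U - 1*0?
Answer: -292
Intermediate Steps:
p(r, k) = -3 + r
M = -12 (M = -7 + (0 - 5) = -7 - 5 = -12)
Z(P, U) = U (Z(P, U) = U + 0 = U)
M*Z(-4, (-5 + 0)*(p(2, 5) - 2)) - 112 = -12*(-5 + 0)*((-3 + 2) - 2) - 112 = -(-60)*(-1 - 2) - 112 = -(-60)*(-3) - 112 = -12*15 - 112 = -180 - 112 = -292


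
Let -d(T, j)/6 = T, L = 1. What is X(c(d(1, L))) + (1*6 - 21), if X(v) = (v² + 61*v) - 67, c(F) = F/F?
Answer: -20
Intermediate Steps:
d(T, j) = -6*T
c(F) = 1
X(v) = -67 + v² + 61*v
X(c(d(1, L))) + (1*6 - 21) = (-67 + 1² + 61*1) + (1*6 - 21) = (-67 + 1 + 61) + (6 - 21) = -5 - 15 = -20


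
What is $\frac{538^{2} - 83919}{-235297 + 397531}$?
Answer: $\frac{205525}{162234} \approx 1.2668$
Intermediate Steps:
$\frac{538^{2} - 83919}{-235297 + 397531} = \frac{289444 - 83919}{162234} = 205525 \cdot \frac{1}{162234} = \frac{205525}{162234}$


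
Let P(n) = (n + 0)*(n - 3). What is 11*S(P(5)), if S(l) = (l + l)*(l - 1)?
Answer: 1980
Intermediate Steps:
P(n) = n*(-3 + n)
S(l) = 2*l*(-1 + l) (S(l) = (2*l)*(-1 + l) = 2*l*(-1 + l))
11*S(P(5)) = 11*(2*(5*(-3 + 5))*(-1 + 5*(-3 + 5))) = 11*(2*(5*2)*(-1 + 5*2)) = 11*(2*10*(-1 + 10)) = 11*(2*10*9) = 11*180 = 1980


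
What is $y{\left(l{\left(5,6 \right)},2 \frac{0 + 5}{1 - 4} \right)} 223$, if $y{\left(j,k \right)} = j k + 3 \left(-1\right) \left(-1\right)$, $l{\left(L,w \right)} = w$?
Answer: $-3791$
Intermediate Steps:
$y{\left(j,k \right)} = 3 + j k$ ($y{\left(j,k \right)} = j k - -3 = j k + 3 = 3 + j k$)
$y{\left(l{\left(5,6 \right)},2 \frac{0 + 5}{1 - 4} \right)} 223 = \left(3 + 6 \cdot 2 \frac{0 + 5}{1 - 4}\right) 223 = \left(3 + 6 \cdot 2 \frac{5}{-3}\right) 223 = \left(3 + 6 \cdot 2 \cdot 5 \left(- \frac{1}{3}\right)\right) 223 = \left(3 + 6 \cdot 2 \left(- \frac{5}{3}\right)\right) 223 = \left(3 + 6 \left(- \frac{10}{3}\right)\right) 223 = \left(3 - 20\right) 223 = \left(-17\right) 223 = -3791$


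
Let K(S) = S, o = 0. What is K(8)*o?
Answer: 0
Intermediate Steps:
K(8)*o = 8*0 = 0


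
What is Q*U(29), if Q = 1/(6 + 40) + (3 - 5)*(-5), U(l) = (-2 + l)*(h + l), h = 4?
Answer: 410751/46 ≈ 8929.4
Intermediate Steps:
U(l) = (-2 + l)*(4 + l)
Q = 461/46 (Q = 1/46 - 2*(-5) = 1/46 + 10 = 461/46 ≈ 10.022)
Q*U(29) = 461*(-8 + 29² + 2*29)/46 = 461*(-8 + 841 + 58)/46 = (461/46)*891 = 410751/46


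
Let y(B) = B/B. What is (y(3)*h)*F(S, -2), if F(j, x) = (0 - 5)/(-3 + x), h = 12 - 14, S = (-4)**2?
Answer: -2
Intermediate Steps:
S = 16
y(B) = 1
h = -2
F(j, x) = -5/(-3 + x)
(y(3)*h)*F(S, -2) = (1*(-2))*(-5/(-3 - 2)) = -(-10)/(-5) = -(-10)*(-1)/5 = -2*1 = -2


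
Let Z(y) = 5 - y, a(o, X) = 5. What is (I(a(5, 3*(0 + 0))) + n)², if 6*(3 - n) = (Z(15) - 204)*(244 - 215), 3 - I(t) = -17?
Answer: 10061584/9 ≈ 1.1180e+6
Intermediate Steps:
I(t) = 20 (I(t) = 3 - 1*(-17) = 3 + 17 = 20)
n = 3112/3 (n = 3 - ((5 - 1*15) - 204)*(244 - 215)/6 = 3 - ((5 - 15) - 204)*29/6 = 3 - (-10 - 204)*29/6 = 3 - (-107)*29/3 = 3 - ⅙*(-6206) = 3 + 3103/3 = 3112/3 ≈ 1037.3)
(I(a(5, 3*(0 + 0))) + n)² = (20 + 3112/3)² = (3172/3)² = 10061584/9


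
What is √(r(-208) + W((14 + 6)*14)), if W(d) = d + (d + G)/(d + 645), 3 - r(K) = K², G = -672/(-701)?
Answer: I*√722857912545701/129685 ≈ 207.32*I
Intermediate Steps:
G = 672/701 (G = -672*(-1/701) = 672/701 ≈ 0.95863)
r(K) = 3 - K²
W(d) = d + (672/701 + d)/(645 + d) (W(d) = d + (d + 672/701)/(d + 645) = d + (672/701 + d)/(645 + d))
√(r(-208) + W((14 + 6)*14)) = √((3 - 1*(-208)²) + (672/701 + ((14 + 6)*14)² + 646*((14 + 6)*14))/(645 + (14 + 6)*14)) = √((3 - 1*43264) + (672/701 + (20*14)² + 646*(20*14))/(645 + 20*14)) = √((3 - 43264) + (672/701 + 280² + 646*280)/(645 + 280)) = √(-43261 + (672/701 + 78400 + 180880)/925) = √(-43261 + (1/925)*(181755952/701)) = √(-43261 + 181755952/648425) = √(-27869757973/648425) = I*√722857912545701/129685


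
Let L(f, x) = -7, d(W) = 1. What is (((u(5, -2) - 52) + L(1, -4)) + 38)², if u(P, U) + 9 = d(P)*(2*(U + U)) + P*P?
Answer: 169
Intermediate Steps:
u(P, U) = -9 + P² + 4*U (u(P, U) = -9 + (1*(2*(U + U)) + P*P) = -9 + (1*(2*(2*U)) + P²) = -9 + (1*(4*U) + P²) = -9 + (4*U + P²) = -9 + (P² + 4*U) = -9 + P² + 4*U)
(((u(5, -2) - 52) + L(1, -4)) + 38)² = ((((-9 + 5² + 4*(-2)) - 52) - 7) + 38)² = ((((-9 + 25 - 8) - 52) - 7) + 38)² = (((8 - 52) - 7) + 38)² = ((-44 - 7) + 38)² = (-51 + 38)² = (-13)² = 169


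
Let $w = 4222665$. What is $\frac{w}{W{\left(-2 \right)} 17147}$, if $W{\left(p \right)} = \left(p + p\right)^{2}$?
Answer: $\frac{4222665}{274352} \approx 15.391$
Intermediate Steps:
$W{\left(p \right)} = 4 p^{2}$ ($W{\left(p \right)} = \left(2 p\right)^{2} = 4 p^{2}$)
$\frac{w}{W{\left(-2 \right)} 17147} = \frac{4222665}{4 \left(-2\right)^{2} \cdot 17147} = \frac{4222665}{4 \cdot 4 \cdot 17147} = \frac{4222665}{16 \cdot 17147} = \frac{4222665}{274352}$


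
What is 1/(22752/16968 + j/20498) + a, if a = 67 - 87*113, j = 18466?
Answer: -158597051169/16243783 ≈ -9763.5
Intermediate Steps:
a = -9764 (a = 67 - 9831 = -9764)
1/(22752/16968 + j/20498) + a = 1/(22752/16968 + 18466/20498) - 9764 = 1/(22752*(1/16968) + 18466*(1/20498)) - 9764 = 1/(948/707 + 9233/10249) - 9764 = 1/(16243783/7246043) - 9764 = 7246043/16243783 - 9764 = -158597051169/16243783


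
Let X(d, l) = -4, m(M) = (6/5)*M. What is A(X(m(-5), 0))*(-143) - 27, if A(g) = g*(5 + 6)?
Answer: 6265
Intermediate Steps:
m(M) = 6*M/5 (m(M) = (6*(1/5))*M = 6*M/5)
A(g) = 11*g (A(g) = g*11 = 11*g)
A(X(m(-5), 0))*(-143) - 27 = (11*(-4))*(-143) - 27 = -44*(-143) - 27 = 6292 - 27 = 6265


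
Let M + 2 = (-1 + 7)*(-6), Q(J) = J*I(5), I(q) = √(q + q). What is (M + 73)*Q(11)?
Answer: 385*√10 ≈ 1217.5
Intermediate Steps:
I(q) = √2*√q (I(q) = √(2*q) = √2*√q)
Q(J) = J*√10 (Q(J) = J*(√2*√5) = J*√10)
M = -38 (M = -2 + (-1 + 7)*(-6) = -2 + 6*(-6) = -2 - 36 = -38)
(M + 73)*Q(11) = (-38 + 73)*(11*√10) = 35*(11*√10) = 385*√10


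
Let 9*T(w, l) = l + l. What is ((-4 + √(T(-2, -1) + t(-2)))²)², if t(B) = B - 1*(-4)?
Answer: 4096/81 ≈ 50.568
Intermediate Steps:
t(B) = 4 + B (t(B) = B + 4 = 4 + B)
T(w, l) = 2*l/9 (T(w, l) = (l + l)/9 = (2*l)/9 = 2*l/9)
((-4 + √(T(-2, -1) + t(-2)))²)² = ((-4 + √((2/9)*(-1) + (4 - 2)))²)² = ((-4 + √(-2/9 + 2))²)² = ((-4 + √(16/9))²)² = ((-4 + 4/3)²)² = ((-8/3)²)² = (64/9)² = 4096/81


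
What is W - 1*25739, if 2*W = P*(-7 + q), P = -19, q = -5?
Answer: -25625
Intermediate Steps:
W = 114 (W = (-19*(-7 - 5))/2 = (-19*(-12))/2 = (½)*228 = 114)
W - 1*25739 = 114 - 1*25739 = 114 - 25739 = -25625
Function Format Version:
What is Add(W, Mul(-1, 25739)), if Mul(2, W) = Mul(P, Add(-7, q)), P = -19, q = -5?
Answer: -25625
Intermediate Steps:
W = 114 (W = Mul(Rational(1, 2), Mul(-19, Add(-7, -5))) = Mul(Rational(1, 2), Mul(-19, -12)) = Mul(Rational(1, 2), 228) = 114)
Add(W, Mul(-1, 25739)) = Add(114, Mul(-1, 25739)) = Add(114, -25739) = -25625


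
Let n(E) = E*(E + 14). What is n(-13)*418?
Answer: -5434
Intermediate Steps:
n(E) = E*(14 + E)
n(-13)*418 = -13*(14 - 13)*418 = -13*1*418 = -13*418 = -5434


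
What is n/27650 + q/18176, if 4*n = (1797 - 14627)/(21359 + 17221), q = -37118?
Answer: -494940028319/242362646400 ≈ -2.0421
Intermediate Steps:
n = -1283/15432 (n = ((1797 - 14627)/(21359 + 17221))/4 = (-12830/38580)/4 = (-12830*1/38580)/4 = (¼)*(-1283/3858) = -1283/15432 ≈ -0.083139)
n/27650 + q/18176 = -1283/15432/27650 - 37118/18176 = -1283/15432*1/27650 - 37118*1/18176 = -1283/426694800 - 18559/9088 = -494940028319/242362646400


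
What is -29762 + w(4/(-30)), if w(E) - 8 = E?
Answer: -446312/15 ≈ -29754.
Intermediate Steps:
w(E) = 8 + E
-29762 + w(4/(-30)) = -29762 + (8 + 4/(-30)) = -29762 + (8 - 1/30*4) = -29762 + (8 - 2/15) = -29762 + 118/15 = -446312/15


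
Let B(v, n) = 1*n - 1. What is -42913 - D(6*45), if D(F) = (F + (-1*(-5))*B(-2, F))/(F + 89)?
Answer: -15407382/359 ≈ -42918.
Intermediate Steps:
B(v, n) = -1 + n (B(v, n) = n - 1 = -1 + n)
D(F) = (-5 + 6*F)/(89 + F) (D(F) = (F + (-1*(-5))*(-1 + F))/(F + 89) = (F + 5*(-1 + F))/(89 + F) = (F + (-5 + 5*F))/(89 + F) = (-5 + 6*F)/(89 + F))
-42913 - D(6*45) = -42913 - (-5 + 6*(6*45))/(89 + 6*45) = -42913 - (-5 + 6*270)/(89 + 270) = -42913 - (-5 + 1620)/359 = -42913 - 1615/359 = -15407382/359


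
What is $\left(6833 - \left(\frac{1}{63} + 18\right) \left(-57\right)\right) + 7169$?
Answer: $\frac{315607}{21} \approx 15029.0$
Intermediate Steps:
$\left(6833 - \left(\frac{1}{63} + 18\right) \left(-57\right)\right) + 7169 = \left(6833 - \frac{1135}{63} \left(-57\right)\right) + 7169 = \left(6833 - - \frac{21565}{21}\right) + 7169 = \left(6833 + \frac{21565}{21}\right) + 7169 = \frac{165058}{21} + 7169 = \frac{315607}{21}$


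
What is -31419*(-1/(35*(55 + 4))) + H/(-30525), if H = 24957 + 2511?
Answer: 60156237/4202275 ≈ 14.315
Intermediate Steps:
H = 27468
-31419*(-1/(35*(55 + 4))) + H/(-30525) = -31419*(-1/(35*(55 + 4))) + 27468/(-30525) = -31419/(59*(-35)) + 27468*(-1/30525) = -31419/(-2065) - 9156/10175 = -31419*(-1/2065) - 9156/10175 = 31419/2065 - 9156/10175 = 60156237/4202275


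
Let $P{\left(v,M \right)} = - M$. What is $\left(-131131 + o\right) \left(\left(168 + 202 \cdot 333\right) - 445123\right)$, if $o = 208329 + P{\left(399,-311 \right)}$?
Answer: $-29274296701$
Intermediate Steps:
$o = 208640$ ($o = 208329 - -311 = 208329 + 311 = 208640$)
$\left(-131131 + o\right) \left(\left(168 + 202 \cdot 333\right) - 445123\right) = \left(-131131 + 208640\right) \left(\left(168 + 202 \cdot 333\right) - 445123\right) = 77509 \left(\left(168 + 67266\right) - 445123\right) = 77509 \left(67434 - 445123\right) = 77509 \left(-377689\right) = -29274296701$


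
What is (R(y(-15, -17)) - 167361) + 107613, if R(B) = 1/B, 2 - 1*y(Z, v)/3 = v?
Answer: -3405635/57 ≈ -59748.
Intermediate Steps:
y(Z, v) = 6 - 3*v
(R(y(-15, -17)) - 167361) + 107613 = (1/(6 - 3*(-17)) - 167361) + 107613 = (1/(6 + 51) - 167361) + 107613 = (1/57 - 167361) + 107613 = -9539576/57 + 107613 = -3405635/57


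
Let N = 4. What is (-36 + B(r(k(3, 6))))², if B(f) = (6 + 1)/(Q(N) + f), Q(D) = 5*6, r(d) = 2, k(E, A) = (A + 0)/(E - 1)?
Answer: 1311025/1024 ≈ 1280.3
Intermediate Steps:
k(E, A) = A/(-1 + E)
Q(D) = 30
B(f) = 7/(30 + f) (B(f) = (6 + 1)/(30 + f) = 7/(30 + f))
(-36 + B(r(k(3, 6))))² = (-36 + 7/(30 + 2))² = (-36 + 7/32)² = (-1145/32)² = 1311025/1024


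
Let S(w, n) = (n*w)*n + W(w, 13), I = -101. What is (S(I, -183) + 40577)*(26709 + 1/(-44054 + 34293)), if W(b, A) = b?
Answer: -871258601946324/9761 ≈ -8.9259e+10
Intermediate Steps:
S(w, n) = w + w*n² (S(w, n) = (n*w)*n + w = w*n² + w = w + w*n²)
(S(I, -183) + 40577)*(26709 + 1/(-44054 + 34293)) = (-101*(1 + (-183)²) + 40577)*(26709 + 1/(-44054 + 34293)) = (-101*(1 + 33489) + 40577)*(26709 + 1/(-9761)) = (-101*33490 + 40577)*(26709 - 1/9761) = (-3382490 + 40577)*(260706548/9761) = -3341913*260706548/9761 = -871258601946324/9761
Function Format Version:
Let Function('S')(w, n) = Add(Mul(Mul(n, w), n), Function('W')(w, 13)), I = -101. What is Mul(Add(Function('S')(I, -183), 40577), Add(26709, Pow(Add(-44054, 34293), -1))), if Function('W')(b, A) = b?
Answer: Rational(-871258601946324, 9761) ≈ -8.9259e+10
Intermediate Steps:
Function('S')(w, n) = Add(w, Mul(w, Pow(n, 2))) (Function('S')(w, n) = Add(Mul(Mul(n, w), n), w) = Add(Mul(w, Pow(n, 2)), w) = Add(w, Mul(w, Pow(n, 2))))
Mul(Add(Function('S')(I, -183), 40577), Add(26709, Pow(Add(-44054, 34293), -1))) = Mul(Add(Mul(-101, Add(1, Pow(-183, 2))), 40577), Add(26709, Pow(Add(-44054, 34293), -1))) = Mul(Add(Mul(-101, Add(1, 33489)), 40577), Add(26709, Pow(-9761, -1))) = Mul(Add(Mul(-101, 33490), 40577), Add(26709, Rational(-1, 9761))) = Mul(Add(-3382490, 40577), Rational(260706548, 9761)) = Mul(-3341913, Rational(260706548, 9761)) = Rational(-871258601946324, 9761)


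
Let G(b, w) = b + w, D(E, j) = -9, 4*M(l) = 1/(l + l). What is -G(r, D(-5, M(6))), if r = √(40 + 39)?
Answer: 9 - √79 ≈ 0.11181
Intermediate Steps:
M(l) = 1/(8*l) (M(l) = 1/(4*(l + l)) = 1/(4*((2*l))) = (1/(2*l))/4 = 1/(8*l))
r = √79 ≈ 8.8882
-G(r, D(-5, M(6))) = -(√79 - 9) = -(-9 + √79) = 9 - √79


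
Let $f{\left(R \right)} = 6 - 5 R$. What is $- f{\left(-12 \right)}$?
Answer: $-66$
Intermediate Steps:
$- f{\left(-12 \right)} = - (6 - -60) = - (6 + 60) = \left(-1\right) 66 = -66$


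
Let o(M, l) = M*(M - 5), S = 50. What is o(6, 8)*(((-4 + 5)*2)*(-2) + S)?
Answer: 276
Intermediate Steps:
o(M, l) = M*(-5 + M)
o(6, 8)*(((-4 + 5)*2)*(-2) + S) = (6*(-5 + 6))*(((-4 + 5)*2)*(-2) + 50) = (6*1)*((1*2)*(-2) + 50) = 6*(2*(-2) + 50) = 6*(-4 + 50) = 6*46 = 276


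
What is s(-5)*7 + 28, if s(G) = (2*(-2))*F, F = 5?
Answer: -112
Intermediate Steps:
s(G) = -20 (s(G) = (2*(-2))*5 = -4*5 = -20)
s(-5)*7 + 28 = -20*7 + 28 = -140 + 28 = -112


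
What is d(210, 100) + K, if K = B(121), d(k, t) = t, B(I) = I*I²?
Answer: 1771661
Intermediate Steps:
B(I) = I³
K = 1771561 (K = 121³ = 1771561)
d(210, 100) + K = 100 + 1771561 = 1771661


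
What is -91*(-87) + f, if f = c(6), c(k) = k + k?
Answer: 7929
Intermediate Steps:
c(k) = 2*k
f = 12 (f = 2*6 = 12)
-91*(-87) + f = -91*(-87) + 12 = 7917 + 12 = 7929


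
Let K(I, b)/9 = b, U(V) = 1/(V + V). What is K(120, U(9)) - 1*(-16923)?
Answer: 33847/2 ≈ 16924.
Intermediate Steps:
U(V) = 1/(2*V)
K(I, b) = 9*b
K(120, U(9)) - 1*(-16923) = 9*((½)/9) - 1*(-16923) = 9*((½)*(⅑)) + 16923 = 9*(1/18) + 16923 = ½ + 16923 = 33847/2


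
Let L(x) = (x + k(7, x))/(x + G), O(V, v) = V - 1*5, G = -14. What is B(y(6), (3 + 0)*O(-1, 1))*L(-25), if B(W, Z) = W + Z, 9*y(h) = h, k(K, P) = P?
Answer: -200/9 ≈ -22.222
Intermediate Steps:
O(V, v) = -5 + V (O(V, v) = V - 5 = -5 + V)
y(h) = h/9
L(x) = 2*x/(-14 + x) (L(x) = (x + x)/(x - 14) = (2*x)/(-14 + x) = 2*x/(-14 + x))
B(y(6), (3 + 0)*O(-1, 1))*L(-25) = ((⅑)*6 + (3 + 0)*(-5 - 1))*(2*(-25)/(-14 - 25)) = (⅔ + 3*(-6))*(2*(-25)/(-39)) = (⅔ - 18)*(2*(-25)*(-1/39)) = -52/3*50/39 = -200/9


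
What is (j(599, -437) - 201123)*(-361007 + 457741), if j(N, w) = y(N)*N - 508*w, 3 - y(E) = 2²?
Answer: 1961185116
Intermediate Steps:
y(E) = -1 (y(E) = 3 - 1*2² = 3 - 1*4 = 3 - 4 = -1)
j(N, w) = -N - 508*w
(j(599, -437) - 201123)*(-361007 + 457741) = ((-1*599 - 508*(-437)) - 201123)*(-361007 + 457741) = ((-599 + 221996) - 201123)*96734 = (221397 - 201123)*96734 = 20274*96734 = 1961185116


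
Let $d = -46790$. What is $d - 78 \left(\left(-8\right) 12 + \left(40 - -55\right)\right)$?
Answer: $-46712$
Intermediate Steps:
$d - 78 \left(\left(-8\right) 12 + \left(40 - -55\right)\right) = -46790 - 78 \left(\left(-8\right) 12 + \left(40 - -55\right)\right) = -46790 - 78 \left(-96 + \left(40 + 55\right)\right) = -46790 - 78 \left(-96 + 95\right) = -46790 - -78 = -46790 + 78 = -46712$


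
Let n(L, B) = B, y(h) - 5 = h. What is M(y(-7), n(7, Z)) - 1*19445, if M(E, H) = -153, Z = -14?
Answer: -19598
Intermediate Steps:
y(h) = 5 + h
M(y(-7), n(7, Z)) - 1*19445 = -153 - 1*19445 = -153 - 19445 = -19598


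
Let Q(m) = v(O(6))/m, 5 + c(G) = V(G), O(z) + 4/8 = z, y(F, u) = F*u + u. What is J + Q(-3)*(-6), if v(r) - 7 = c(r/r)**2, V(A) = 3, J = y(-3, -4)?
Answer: 30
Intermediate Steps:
y(F, u) = u + F*u
J = 8 (J = -4*(1 - 3) = -4*(-2) = 8)
O(z) = -1/2 + z
c(G) = -2 (c(G) = -5 + 3 = -2)
v(r) = 11 (v(r) = 7 + (-2)**2 = 7 + 4 = 11)
Q(m) = 11/m
J + Q(-3)*(-6) = 8 + (11/(-3))*(-6) = 8 + (11*(-1/3))*(-6) = 8 - 11/3*(-6) = 8 + 22 = 30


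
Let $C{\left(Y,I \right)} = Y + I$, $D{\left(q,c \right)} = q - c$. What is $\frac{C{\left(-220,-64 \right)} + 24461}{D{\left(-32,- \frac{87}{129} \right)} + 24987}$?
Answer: $\frac{346537}{357698} \approx 0.9688$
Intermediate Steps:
$C{\left(Y,I \right)} = I + Y$
$\frac{C{\left(-220,-64 \right)} + 24461}{D{\left(-32,- \frac{87}{129} \right)} + 24987} = \frac{\left(-64 - 220\right) + 24461}{\left(-32 - - \frac{87}{129}\right) + 24987} = \frac{-284 + 24461}{\left(-32 - \left(-87\right) \frac{1}{129}\right) + 24987} = \frac{24177}{\left(-32 - - \frac{29}{43}\right) + 24987} = \frac{24177}{\left(-32 + \frac{29}{43}\right) + 24987} = \frac{24177}{- \frac{1347}{43} + 24987} = \frac{24177}{\frac{1073094}{43}} = 24177 \cdot \frac{43}{1073094} = \frac{346537}{357698}$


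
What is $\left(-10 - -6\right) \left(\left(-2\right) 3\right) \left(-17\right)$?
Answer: $-408$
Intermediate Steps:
$\left(-10 - -6\right) \left(\left(-2\right) 3\right) \left(-17\right) = \left(-10 + 6\right) \left(-6\right) \left(-17\right) = \left(-4\right) \left(-6\right) \left(-17\right) = 24 \left(-17\right) = -408$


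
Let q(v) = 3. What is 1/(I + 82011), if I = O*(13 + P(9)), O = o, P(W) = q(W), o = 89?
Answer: 1/83435 ≈ 1.1985e-5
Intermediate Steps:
P(W) = 3
O = 89
I = 1424 (I = 89*(13 + 3) = 89*16 = 1424)
1/(I + 82011) = 1/(1424 + 82011) = 1/83435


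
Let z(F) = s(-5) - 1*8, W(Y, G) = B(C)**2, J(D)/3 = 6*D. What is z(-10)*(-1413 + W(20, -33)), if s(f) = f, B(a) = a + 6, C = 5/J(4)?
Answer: 92742299/5184 ≈ 17890.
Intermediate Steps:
J(D) = 18*D (J(D) = 3*(6*D) = 18*D)
C = 5/72 (C = 5/((18*4)) = 5/72 ≈ 0.069444)
B(a) = 6 + a
W(Y, G) = 190969/5184 (W(Y, G) = (6 + 5/72)**2 = (437/72)**2 = 190969/5184)
z(F) = -13 (z(F) = -5 - 1*8 = -5 - 8 = -13)
z(-10)*(-1413 + W(20, -33)) = -13*(-1413 + 190969/5184) = -13*(-7134023/5184) = 92742299/5184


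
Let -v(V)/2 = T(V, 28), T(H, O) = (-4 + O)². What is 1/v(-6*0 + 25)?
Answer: -1/1152 ≈ -0.00086806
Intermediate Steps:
v(V) = -1152 (v(V) = -2*(-4 + 28)² = -2*24² = -2*576 = -1152)
1/v(-6*0 + 25) = 1/(-1152) = -1/1152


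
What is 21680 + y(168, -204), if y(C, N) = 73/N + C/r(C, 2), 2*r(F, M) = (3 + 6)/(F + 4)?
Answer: 5732599/204 ≈ 28101.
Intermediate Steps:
r(F, M) = 9/(2*(4 + F)) (r(F, M) = ((3 + 6)/(F + 4))/2 = (9/(4 + F))/2 = 9/(2*(4 + F)))
y(C, N) = 73/N + C*(8/9 + 2*C/9) (y(C, N) = 73/N + C/((9/(2*(4 + C)))) = 73/N + C*(8/9 + 2*C/9))
21680 + y(168, -204) = 21680 + (⅑)*(657 + 2*168*(-204)*(4 + 168))/(-204) = 21680 + (⅑)*(-1/204)*(657 + 2*168*(-204)*172) = 21680 + (⅑)*(-1/204)*(657 - 11789568) = 21680 + (⅑)*(-1/204)*(-11788911) = 21680 + 1309879/204 = 5732599/204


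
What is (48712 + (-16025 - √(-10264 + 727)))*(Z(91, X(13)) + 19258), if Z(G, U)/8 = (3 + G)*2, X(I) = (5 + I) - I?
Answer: 678647494 - 352954*I*√33 ≈ 6.7865e+8 - 2.0276e+6*I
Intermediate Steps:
X(I) = 5
Z(G, U) = 48 + 16*G (Z(G, U) = 8*((3 + G)*2) = 8*(6 + 2*G) = 48 + 16*G)
(48712 + (-16025 - √(-10264 + 727)))*(Z(91, X(13)) + 19258) = (48712 + (-16025 - √(-10264 + 727)))*((48 + 16*91) + 19258) = (48712 + (-16025 - √(-9537)))*((48 + 1456) + 19258) = (48712 + (-16025 - 17*I*√33))*(1504 + 19258) = (48712 + (-16025 - 17*I*√33))*20762 = (32687 - 17*I*√33)*20762 = 678647494 - 352954*I*√33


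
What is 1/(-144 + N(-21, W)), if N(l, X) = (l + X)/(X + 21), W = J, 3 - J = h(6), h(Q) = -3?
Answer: -9/1301 ≈ -0.0069178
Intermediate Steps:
J = 6 (J = 3 - 1*(-3) = 3 + 3 = 6)
W = 6
N(l, X) = (X + l)/(21 + X)
1/(-144 + N(-21, W)) = 1/(-144 + (6 - 21)/(21 + 6)) = 1/(-144 - 15/27) = 1/(-144 + (1/27)*(-15)) = 1/(-144 - 5/9) = 1/(-1301/9) = -9/1301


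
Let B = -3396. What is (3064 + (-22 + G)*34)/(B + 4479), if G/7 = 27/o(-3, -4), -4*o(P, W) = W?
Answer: 2914/361 ≈ 8.0720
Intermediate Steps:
o(P, W) = -W/4
G = 189 (G = 7*(27/((-¼*(-4)))) = 7*(27/1) = 7*(27*1) = 7*27 = 189)
(3064 + (-22 + G)*34)/(B + 4479) = (3064 + (-22 + 189)*34)/(-3396 + 4479) = (3064 + 167*34)/1083 = (3064 + 5678)*(1/1083) = 8742*(1/1083) = 2914/361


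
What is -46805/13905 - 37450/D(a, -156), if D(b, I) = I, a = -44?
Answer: 17114689/72306 ≈ 236.70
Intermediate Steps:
-46805/13905 - 37450/D(a, -156) = -46805/13905 - 37450/(-156) = -46805*1/13905 - 37450*(-1/156) = -9361/2781 + 18725/78 = 17114689/72306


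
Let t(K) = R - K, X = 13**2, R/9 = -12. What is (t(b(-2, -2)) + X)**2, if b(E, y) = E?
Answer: 3969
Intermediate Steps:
R = -108 (R = 9*(-12) = -108)
X = 169
t(K) = -108 - K
(t(b(-2, -2)) + X)**2 = ((-108 - 1*(-2)) + 169)**2 = ((-108 + 2) + 169)**2 = (-106 + 169)**2 = 63**2 = 3969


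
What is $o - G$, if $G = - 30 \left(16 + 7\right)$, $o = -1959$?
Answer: $-1269$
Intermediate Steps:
$G = -690$ ($G = \left(-30\right) 23 = -690$)
$o - G = -1959 - -690 = -1959 + 690 = -1269$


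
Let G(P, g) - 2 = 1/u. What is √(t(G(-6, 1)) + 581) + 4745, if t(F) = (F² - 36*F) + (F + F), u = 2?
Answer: 4745 + 7*√41/2 ≈ 4767.4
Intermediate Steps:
G(P, g) = 5/2 (G(P, g) = 2 + 1/2 = 2 + ½ = 5/2)
t(F) = F² - 34*F (t(F) = (F² - 36*F) + 2*F = F² - 34*F)
√(t(G(-6, 1)) + 581) + 4745 = √(5*(-34 + 5/2)/2 + 581) + 4745 = √((5/2)*(-63/2) + 581) + 4745 = √(-315/4 + 581) + 4745 = √(2009/4) + 4745 = 7*√41/2 + 4745 = 4745 + 7*√41/2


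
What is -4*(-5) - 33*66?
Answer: -2158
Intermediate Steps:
-4*(-5) - 33*66 = 20 - 2178 = -2158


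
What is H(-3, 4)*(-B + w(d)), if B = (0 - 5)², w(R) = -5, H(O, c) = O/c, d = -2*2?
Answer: 45/2 ≈ 22.500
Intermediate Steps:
d = -4
B = 25 (B = (-5)² = 25)
H(-3, 4)*(-B + w(d)) = (-3/4)*(-1*25 - 5) = (-3*¼)*(-25 - 5) = -¾*(-30) = 45/2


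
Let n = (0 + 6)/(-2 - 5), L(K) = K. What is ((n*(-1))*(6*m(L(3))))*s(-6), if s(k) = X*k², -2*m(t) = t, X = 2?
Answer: -3888/7 ≈ -555.43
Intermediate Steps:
m(t) = -t/2
n = -6/7 (n = 6/(-7) = 6*(-⅐) = -6/7 ≈ -0.85714)
s(k) = 2*k²
((n*(-1))*(6*m(L(3))))*s(-6) = ((-6/7*(-1))*(6*(-½*3)))*(2*(-6)²) = (6*(6*(-3/2))/7)*(2*36) = ((6/7)*(-9))*72 = -54/7*72 = -3888/7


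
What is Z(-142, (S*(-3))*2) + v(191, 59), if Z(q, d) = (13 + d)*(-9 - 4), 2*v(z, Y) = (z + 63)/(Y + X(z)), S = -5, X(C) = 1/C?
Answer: -6275673/11270 ≈ -556.85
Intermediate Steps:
v(z, Y) = (63 + z)/(2*(Y + 1/z)) (v(z, Y) = ((z + 63)/(Y + 1/z))/2 = ((63 + z)/(Y + 1/z))/2 = (63 + z)/(2*(Y + 1/z)))
Z(q, d) = -169 - 13*d (Z(q, d) = (13 + d)*(-13) = -169 - 13*d)
Z(-142, (S*(-3))*2) + v(191, 59) = (-169 - 13*(-5*(-3))*2) + (½)*191*(63 + 191)/(1 + 59*191) = (-169 - 195*2) + (½)*191*254/(1 + 11269) = (-169 - 13*30) + (½)*191*254/11270 = (-169 - 390) + (½)*191*(1/11270)*254 = -559 + 24257/11270 = -6275673/11270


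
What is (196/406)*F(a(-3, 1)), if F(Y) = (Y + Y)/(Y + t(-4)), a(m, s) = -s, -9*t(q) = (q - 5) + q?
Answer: -63/29 ≈ -2.1724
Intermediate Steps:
t(q) = 5/9 - 2*q/9 (t(q) = -((q - 5) + q)/9 = -((-5 + q) + q)/9 = -(-5 + 2*q)/9 = 5/9 - 2*q/9)
F(Y) = 2*Y/(13/9 + Y) (F(Y) = (Y + Y)/(Y + (5/9 - 2/9*(-4))) = (2*Y)/(Y + (5/9 + 8/9)) = (2*Y)/(Y + 13/9) = (2*Y)/(13/9 + Y) = 2*Y/(13/9 + Y))
(196/406)*F(a(-3, 1)) = (196/406)*(18*(-1*1)/(13 + 9*(-1*1))) = (196*(1/406))*(18*(-1)/(13 + 9*(-1))) = 14*(18*(-1)/(13 - 9))/29 = 14*(18*(-1)/4)/29 = 14*(18*(-1)*(1/4))/29 = (14/29)*(-9/2) = -63/29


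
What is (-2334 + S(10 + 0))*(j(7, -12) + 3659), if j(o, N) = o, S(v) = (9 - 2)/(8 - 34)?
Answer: -8557431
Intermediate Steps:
S(v) = -7/26 (S(v) = 7/(-26) = 7*(-1/26) = -7/26)
(-2334 + S(10 + 0))*(j(7, -12) + 3659) = (-2334 - 7/26)*(7 + 3659) = -60691/26*3666 = -8557431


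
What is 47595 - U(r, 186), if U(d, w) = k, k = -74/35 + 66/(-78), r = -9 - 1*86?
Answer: 21657072/455 ≈ 47598.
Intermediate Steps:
r = -95 (r = -9 - 86 = -95)
k = -1347/455 (k = -74*1/35 + 66*(-1/78) = -74/35 - 11/13 = -1347/455 ≈ -2.9604)
U(d, w) = -1347/455
47595 - U(r, 186) = 47595 - 1*(-1347/455) = 47595 + 1347/455 = 21657072/455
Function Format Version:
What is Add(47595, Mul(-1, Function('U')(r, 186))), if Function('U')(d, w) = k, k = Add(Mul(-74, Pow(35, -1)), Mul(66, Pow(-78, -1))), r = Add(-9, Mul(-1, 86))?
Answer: Rational(21657072, 455) ≈ 47598.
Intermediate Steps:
r = -95 (r = Add(-9, -86) = -95)
k = Rational(-1347, 455) (k = Add(Mul(-74, Rational(1, 35)), Mul(66, Rational(-1, 78))) = Add(Rational(-74, 35), Rational(-11, 13)) = Rational(-1347, 455) ≈ -2.9604)
Function('U')(d, w) = Rational(-1347, 455)
Add(47595, Mul(-1, Function('U')(r, 186))) = Add(47595, Mul(-1, Rational(-1347, 455))) = Add(47595, Rational(1347, 455)) = Rational(21657072, 455)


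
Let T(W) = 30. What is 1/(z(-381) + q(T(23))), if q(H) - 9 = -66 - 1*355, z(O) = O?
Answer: -1/793 ≈ -0.0012610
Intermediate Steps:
q(H) = -412 (q(H) = 9 + (-66 - 1*355) = 9 + (-66 - 355) = 9 - 421 = -412)
1/(z(-381) + q(T(23))) = 1/(-381 - 412) = 1/(-793) = -1/793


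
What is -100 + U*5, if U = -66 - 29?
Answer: -575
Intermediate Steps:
U = -95
-100 + U*5 = -100 - 95*5 = -100 - 475 = -575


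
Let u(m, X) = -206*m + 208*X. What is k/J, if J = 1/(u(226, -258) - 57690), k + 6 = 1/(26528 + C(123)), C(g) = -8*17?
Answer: 12502603205/13196 ≈ 9.4745e+5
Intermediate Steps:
C(g) = -136
k = -158351/26392 (k = -6 + 1/(26528 - 136) = -6 + 1/26392 = -158351/26392 ≈ -6.0000)
J = -1/157910 (J = 1/((-206*226 + 208*(-258)) - 57690) = 1/((-46556 - 53664) - 57690) = 1/(-100220 - 57690) = 1/(-157910) = -1/157910 ≈ -6.3327e-6)
k/J = -158351/(26392*(-1/157910)) = -158351/26392*(-157910) = 12502603205/13196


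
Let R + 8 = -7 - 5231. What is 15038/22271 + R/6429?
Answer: -20154364/143180259 ≈ -0.14076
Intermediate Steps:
R = -5246 (R = -8 + (-7 - 5231) = -8 - 5238 = -5246)
15038/22271 + R/6429 = 15038/22271 - 5246/6429 = -20154364/143180259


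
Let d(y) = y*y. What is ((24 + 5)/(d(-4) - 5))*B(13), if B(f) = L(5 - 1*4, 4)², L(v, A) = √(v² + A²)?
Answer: 493/11 ≈ 44.818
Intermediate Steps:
d(y) = y²
L(v, A) = √(A² + v²)
B(f) = 17 (B(f) = (√(4² + (5 - 1*4)²))² = (√(16 + (5 - 4)²))² = (√(16 + 1²))² = (√(16 + 1))² = (√17)² = 17)
((24 + 5)/(d(-4) - 5))*B(13) = ((24 + 5)/((-4)² - 5))*17 = (29/(16 - 5))*17 = (29/11)*17 = 493/11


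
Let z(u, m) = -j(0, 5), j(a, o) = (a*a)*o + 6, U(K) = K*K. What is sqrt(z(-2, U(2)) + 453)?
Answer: sqrt(447) ≈ 21.142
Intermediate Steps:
U(K) = K**2
j(a, o) = 6 + o*a**2 (j(a, o) = a**2*o + 6 = o*a**2 + 6 = 6 + o*a**2)
z(u, m) = -6 (z(u, m) = -(6 + 5*0**2) = -(6 + 5*0) = -(6 + 0) = -1*6 = -6)
sqrt(z(-2, U(2)) + 453) = sqrt(-6 + 453) = sqrt(447)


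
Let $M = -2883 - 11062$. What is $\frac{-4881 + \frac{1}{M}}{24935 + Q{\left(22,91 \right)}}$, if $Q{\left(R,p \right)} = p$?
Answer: $- \frac{34032773}{174493785} \approx -0.19504$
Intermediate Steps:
$M = -13945$
$\frac{-4881 + \frac{1}{M}}{24935 + Q{\left(22,91 \right)}} = \frac{-4881 + \frac{1}{-13945}}{24935 + 91} = \frac{-4881 - \frac{1}{13945}}{25026} = \left(- \frac{68065546}{13945}\right) \frac{1}{25026} = - \frac{34032773}{174493785}$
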